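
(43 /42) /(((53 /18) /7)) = 129 /53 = 2.43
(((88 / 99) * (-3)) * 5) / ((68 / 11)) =-110 / 51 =-2.16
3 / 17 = 0.18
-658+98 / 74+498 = -5871 / 37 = -158.68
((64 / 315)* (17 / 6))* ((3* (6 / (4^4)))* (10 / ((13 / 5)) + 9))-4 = -19001 / 5460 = -3.48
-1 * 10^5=-100000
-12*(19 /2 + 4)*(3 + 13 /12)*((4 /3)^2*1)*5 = -5880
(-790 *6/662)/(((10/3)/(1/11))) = -711/3641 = -0.20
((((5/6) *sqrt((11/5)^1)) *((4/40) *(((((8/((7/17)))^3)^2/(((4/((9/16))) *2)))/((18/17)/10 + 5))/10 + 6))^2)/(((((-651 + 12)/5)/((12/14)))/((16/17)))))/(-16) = 99329374772637788705809 *sqrt(55)/27534123897718270805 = 26753.94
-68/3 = -22.67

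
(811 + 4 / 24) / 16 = 4867 / 96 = 50.70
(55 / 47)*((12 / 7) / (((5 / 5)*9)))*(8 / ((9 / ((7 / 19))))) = 0.07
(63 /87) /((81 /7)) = 49 /783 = 0.06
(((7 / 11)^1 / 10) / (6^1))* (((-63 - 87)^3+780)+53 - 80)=-7873243 / 220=-35787.47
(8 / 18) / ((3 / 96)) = 128 / 9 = 14.22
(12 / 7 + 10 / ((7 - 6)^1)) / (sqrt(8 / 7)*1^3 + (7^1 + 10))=1394 / 2015 - 164*sqrt(14) / 14105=0.65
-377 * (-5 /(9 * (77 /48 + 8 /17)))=512720 /5079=100.95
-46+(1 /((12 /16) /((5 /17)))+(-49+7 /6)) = -93.44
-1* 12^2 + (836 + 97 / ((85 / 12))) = 59984 / 85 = 705.69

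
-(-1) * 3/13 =3/13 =0.23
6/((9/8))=16/3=5.33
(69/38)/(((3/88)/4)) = 4048/19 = 213.05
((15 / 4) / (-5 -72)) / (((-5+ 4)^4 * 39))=-5 / 4004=-0.00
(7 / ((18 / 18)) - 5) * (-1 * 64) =-128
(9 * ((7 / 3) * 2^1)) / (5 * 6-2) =3 / 2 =1.50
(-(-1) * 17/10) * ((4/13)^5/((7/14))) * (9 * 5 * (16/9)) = 278528/371293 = 0.75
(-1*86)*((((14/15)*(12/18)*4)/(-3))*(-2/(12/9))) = -4816/45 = -107.02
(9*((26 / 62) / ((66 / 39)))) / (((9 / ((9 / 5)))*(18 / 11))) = 169 / 620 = 0.27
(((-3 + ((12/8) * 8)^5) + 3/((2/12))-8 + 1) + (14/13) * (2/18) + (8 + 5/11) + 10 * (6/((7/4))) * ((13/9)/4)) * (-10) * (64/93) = -1434872540800/837837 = -1712591.52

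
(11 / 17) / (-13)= -11 / 221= -0.05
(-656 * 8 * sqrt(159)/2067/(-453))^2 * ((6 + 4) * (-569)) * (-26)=313422315520/424167003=738.91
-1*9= -9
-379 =-379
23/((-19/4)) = -92/19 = -4.84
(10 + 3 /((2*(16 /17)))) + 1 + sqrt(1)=435 /32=13.59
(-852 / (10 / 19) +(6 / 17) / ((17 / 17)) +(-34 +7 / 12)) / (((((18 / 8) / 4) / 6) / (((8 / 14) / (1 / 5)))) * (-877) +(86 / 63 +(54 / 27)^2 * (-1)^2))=1132253472 / 16047167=70.56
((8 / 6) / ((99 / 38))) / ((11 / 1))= 152 / 3267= 0.05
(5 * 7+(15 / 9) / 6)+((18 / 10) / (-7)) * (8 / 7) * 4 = 150391 / 4410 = 34.10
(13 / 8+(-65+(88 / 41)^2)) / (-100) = 158063 / 268960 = 0.59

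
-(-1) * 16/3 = 16/3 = 5.33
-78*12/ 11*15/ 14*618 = -56342.34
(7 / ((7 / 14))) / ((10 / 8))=56 / 5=11.20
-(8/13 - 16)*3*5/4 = 750/13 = 57.69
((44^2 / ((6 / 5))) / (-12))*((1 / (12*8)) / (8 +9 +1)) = -605 / 7776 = -0.08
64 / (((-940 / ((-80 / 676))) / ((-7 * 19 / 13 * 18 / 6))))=-25536 / 103259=-0.25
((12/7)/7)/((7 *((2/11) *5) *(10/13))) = 429/8575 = 0.05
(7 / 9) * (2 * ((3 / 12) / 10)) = 7 / 180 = 0.04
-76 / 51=-1.49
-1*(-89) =89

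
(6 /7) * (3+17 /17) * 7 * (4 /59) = 96 /59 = 1.63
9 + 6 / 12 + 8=35 / 2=17.50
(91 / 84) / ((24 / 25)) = 325 / 288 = 1.13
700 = 700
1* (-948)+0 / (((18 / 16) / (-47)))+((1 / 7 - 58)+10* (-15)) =-8091 / 7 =-1155.86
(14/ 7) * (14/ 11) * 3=84/ 11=7.64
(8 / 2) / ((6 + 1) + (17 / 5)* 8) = 20 / 171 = 0.12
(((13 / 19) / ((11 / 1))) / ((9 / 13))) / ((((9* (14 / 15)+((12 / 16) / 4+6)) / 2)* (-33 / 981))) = -2947360 / 8048799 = -0.37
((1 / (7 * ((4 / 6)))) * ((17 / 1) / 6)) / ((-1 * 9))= -17 / 252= -0.07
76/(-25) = -76/25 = -3.04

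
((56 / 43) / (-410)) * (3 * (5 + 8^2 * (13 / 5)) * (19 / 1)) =-1367772 / 44075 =-31.03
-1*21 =-21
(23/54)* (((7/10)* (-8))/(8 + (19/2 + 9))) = -644/7155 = -0.09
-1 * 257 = -257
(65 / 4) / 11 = 65 / 44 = 1.48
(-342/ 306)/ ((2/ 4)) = -38/ 17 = -2.24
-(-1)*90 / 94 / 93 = 0.01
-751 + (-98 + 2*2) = -845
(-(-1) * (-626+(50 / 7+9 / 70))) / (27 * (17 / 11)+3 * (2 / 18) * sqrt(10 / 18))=-17712856359 / 1194518920+47165679 * sqrt(5) / 1194518920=-14.74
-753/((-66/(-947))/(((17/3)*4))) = -8081698/33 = -244899.94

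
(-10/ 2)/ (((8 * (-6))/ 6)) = 5/ 8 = 0.62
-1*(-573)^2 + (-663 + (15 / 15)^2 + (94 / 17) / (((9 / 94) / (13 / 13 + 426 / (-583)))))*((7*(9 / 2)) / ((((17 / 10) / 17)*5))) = -3657706121 / 9911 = -369055.20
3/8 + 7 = 59/8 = 7.38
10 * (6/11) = 60/11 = 5.45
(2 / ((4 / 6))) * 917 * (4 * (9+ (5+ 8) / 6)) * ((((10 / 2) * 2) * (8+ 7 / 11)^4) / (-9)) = -100084898987500 / 131769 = -759548140.97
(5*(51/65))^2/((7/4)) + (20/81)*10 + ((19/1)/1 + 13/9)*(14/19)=47933828/1820637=26.33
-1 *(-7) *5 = 35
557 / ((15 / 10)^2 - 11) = -2228 / 35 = -63.66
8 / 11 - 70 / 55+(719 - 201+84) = 6616 / 11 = 601.45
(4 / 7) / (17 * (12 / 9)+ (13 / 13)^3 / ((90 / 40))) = 9 / 364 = 0.02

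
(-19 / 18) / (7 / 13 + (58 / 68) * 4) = -4199 / 15714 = -0.27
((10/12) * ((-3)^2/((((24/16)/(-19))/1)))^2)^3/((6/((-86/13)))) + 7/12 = -218481071363909/156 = -1400519688230.19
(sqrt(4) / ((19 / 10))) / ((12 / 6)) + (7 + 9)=314 / 19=16.53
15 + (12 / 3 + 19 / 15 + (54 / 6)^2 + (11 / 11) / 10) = 101.37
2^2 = 4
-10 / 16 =-0.62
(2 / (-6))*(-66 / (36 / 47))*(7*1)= 201.06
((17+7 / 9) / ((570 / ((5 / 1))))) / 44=20 / 5643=0.00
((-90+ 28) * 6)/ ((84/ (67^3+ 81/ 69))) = -214444856/ 161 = -1331955.63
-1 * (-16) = 16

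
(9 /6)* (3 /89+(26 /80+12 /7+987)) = 1483.61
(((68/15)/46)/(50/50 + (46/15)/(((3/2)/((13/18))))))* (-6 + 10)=216/1357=0.16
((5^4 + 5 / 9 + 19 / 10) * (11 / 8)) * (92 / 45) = 14287163 / 8100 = 1763.85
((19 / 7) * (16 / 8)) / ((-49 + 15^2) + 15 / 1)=38 / 1337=0.03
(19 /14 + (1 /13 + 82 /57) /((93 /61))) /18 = 2268389 /17366076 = 0.13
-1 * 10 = -10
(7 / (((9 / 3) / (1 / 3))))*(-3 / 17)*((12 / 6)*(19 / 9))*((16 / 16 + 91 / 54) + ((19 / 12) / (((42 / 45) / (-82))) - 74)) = 3022501 / 24786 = 121.94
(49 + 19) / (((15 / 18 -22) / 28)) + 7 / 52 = -593159 / 6604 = -89.82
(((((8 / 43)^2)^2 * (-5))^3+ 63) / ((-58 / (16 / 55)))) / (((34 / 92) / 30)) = -5558544463455837848548704 / 216701077813554951822623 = -25.65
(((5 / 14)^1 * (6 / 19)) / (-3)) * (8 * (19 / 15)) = -8 / 21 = -0.38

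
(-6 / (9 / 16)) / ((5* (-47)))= 32 / 705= 0.05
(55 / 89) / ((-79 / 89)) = -0.70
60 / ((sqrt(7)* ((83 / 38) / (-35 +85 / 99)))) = -2568800* sqrt(7) / 19173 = -354.48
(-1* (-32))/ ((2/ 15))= 240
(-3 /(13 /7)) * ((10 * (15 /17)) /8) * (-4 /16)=0.45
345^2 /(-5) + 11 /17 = -23804.35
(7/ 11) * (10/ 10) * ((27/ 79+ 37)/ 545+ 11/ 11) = 64407/ 94721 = 0.68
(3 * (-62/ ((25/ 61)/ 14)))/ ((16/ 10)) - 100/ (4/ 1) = -39961/ 10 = -3996.10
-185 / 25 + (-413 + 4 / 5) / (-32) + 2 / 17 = 5.60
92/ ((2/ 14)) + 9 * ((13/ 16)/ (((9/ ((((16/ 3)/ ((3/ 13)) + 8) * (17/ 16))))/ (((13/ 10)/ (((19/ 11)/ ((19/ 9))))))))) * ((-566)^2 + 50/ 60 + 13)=425255240375/ 31104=13672043.48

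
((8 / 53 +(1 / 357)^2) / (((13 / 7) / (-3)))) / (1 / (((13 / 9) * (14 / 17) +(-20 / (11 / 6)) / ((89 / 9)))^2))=-15516386979580 / 8528878340221239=-0.00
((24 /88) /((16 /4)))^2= 9 /1936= 0.00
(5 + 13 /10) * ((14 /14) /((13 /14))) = 441 /65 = 6.78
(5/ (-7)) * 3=-15/ 7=-2.14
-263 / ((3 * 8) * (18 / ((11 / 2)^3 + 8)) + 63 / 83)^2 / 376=-43528663175 / 651848553144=-0.07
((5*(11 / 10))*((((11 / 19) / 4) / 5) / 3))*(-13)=-1573 / 2280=-0.69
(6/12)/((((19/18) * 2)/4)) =18/19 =0.95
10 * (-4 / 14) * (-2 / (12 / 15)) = 50 / 7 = 7.14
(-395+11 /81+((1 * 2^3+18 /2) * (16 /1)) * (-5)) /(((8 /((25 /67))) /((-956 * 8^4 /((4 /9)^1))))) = 434846924800 /603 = 721139178.77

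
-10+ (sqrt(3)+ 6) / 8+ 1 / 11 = -403 / 44+ sqrt(3) / 8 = -8.94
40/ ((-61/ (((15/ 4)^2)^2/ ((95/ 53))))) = -2683125/ 37088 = -72.34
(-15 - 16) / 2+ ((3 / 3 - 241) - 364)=-1239 / 2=-619.50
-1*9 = -9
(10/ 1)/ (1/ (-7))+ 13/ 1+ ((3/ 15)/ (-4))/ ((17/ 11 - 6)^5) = -322021622809/ 5649504980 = -57.00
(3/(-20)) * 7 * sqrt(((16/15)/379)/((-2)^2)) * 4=-14 * sqrt(5685)/9475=-0.11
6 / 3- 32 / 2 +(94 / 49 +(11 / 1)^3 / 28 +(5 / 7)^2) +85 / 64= 16707 / 448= 37.29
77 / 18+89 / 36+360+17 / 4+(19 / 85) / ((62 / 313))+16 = 2045437 / 5270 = 388.13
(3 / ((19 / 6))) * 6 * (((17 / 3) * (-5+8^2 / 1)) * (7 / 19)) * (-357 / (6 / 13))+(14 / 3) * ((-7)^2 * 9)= -194763828 / 361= -539511.99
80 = 80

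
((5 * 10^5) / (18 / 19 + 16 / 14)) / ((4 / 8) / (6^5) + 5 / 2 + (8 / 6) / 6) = 517104000000 / 5884843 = 87870.48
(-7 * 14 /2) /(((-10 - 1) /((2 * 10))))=980 /11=89.09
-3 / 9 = -1 / 3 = -0.33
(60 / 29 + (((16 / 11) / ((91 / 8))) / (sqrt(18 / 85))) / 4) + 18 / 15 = 16 * sqrt(170) / 3003 + 474 / 145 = 3.34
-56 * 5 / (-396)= 70 / 99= 0.71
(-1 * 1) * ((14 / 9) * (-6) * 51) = 476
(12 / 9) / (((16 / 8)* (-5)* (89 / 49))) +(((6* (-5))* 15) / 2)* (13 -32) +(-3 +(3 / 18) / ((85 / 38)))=19390613 / 4539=4272.00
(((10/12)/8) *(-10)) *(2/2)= -1.04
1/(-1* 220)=-1/220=-0.00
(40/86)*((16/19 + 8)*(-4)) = -13440/817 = -16.45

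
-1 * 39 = -39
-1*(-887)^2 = -786769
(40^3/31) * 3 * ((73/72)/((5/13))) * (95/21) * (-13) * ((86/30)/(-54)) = 8063463200/158193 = 50972.31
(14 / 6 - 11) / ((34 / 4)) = -52 / 51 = -1.02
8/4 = 2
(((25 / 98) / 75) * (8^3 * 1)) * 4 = 1024 / 147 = 6.97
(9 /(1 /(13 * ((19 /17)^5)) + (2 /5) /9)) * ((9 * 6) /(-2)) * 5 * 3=-5279847800175 /128272139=-41161.30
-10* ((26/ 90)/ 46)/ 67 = -13/ 13869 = -0.00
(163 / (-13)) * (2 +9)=-1793 / 13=-137.92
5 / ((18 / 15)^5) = 15625 / 7776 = 2.01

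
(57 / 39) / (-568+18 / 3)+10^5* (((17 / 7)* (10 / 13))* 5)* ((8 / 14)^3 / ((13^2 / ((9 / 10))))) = 2751544290389 / 2964548314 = 928.15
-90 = -90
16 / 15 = 1.07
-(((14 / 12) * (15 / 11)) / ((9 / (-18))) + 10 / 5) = 13 / 11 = 1.18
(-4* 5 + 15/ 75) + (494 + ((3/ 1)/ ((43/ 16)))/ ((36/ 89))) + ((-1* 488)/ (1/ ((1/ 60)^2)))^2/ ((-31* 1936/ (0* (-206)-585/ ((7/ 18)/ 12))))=1615554164951/ 3387153000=476.97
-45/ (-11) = 45/ 11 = 4.09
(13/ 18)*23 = 299/ 18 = 16.61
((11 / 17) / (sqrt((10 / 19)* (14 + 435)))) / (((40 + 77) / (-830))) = -913* sqrt(85310) / 893061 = -0.30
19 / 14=1.36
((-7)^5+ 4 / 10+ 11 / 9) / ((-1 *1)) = 756242 / 45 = 16805.38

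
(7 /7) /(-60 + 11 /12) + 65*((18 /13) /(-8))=-31953 /2836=-11.27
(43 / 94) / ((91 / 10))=215 / 4277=0.05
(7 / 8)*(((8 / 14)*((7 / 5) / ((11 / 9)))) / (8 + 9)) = 63 / 1870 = 0.03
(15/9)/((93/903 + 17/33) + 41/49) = 115885/101159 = 1.15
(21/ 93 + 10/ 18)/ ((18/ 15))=545/ 837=0.65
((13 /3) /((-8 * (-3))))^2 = 169 /5184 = 0.03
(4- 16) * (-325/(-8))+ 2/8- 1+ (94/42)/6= -122945/252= -487.88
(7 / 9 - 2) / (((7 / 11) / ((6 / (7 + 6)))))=-242 / 273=-0.89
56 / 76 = 14 / 19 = 0.74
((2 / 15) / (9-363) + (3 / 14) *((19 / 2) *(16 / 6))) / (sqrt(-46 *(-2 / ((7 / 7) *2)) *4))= 100883 *sqrt(46) / 1709820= 0.40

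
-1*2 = -2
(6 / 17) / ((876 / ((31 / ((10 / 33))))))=1023 / 24820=0.04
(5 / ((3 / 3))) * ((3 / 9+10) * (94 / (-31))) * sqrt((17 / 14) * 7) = -235 * sqrt(34) / 3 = -456.76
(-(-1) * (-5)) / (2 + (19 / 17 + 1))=-1.21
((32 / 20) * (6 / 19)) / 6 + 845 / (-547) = -75899 / 51965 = -1.46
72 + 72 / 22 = 828 / 11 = 75.27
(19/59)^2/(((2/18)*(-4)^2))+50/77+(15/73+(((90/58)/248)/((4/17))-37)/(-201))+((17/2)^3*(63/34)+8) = 1147.03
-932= -932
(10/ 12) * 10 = 25/ 3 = 8.33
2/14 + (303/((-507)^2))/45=3856442/26990145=0.14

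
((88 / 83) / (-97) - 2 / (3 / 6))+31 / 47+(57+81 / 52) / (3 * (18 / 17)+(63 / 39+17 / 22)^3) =341319018367961 / 2527563760231591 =0.14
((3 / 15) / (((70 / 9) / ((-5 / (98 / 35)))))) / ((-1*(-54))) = -1 / 1176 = -0.00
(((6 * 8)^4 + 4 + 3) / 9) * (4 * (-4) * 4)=-339739072 / 9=-37748785.78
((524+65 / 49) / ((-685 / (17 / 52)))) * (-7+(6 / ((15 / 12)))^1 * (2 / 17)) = 14080327 / 8726900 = 1.61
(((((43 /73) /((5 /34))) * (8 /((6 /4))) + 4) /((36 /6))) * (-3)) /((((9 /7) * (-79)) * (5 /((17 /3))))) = 1652434 /11678175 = 0.14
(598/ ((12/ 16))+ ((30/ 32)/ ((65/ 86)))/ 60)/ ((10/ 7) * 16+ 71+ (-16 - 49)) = 34828423/ 1260480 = 27.63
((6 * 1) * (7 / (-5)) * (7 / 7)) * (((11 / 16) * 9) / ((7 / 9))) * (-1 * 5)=2673 / 8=334.12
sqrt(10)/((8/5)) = 1.98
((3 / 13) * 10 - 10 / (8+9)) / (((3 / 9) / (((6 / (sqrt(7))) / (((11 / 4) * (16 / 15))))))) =3.99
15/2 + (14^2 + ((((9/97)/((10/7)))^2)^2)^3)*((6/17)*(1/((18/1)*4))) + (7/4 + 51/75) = 1541523450270784517924686818998827879681/141543841643069352060188364000000000000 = 10.89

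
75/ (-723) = -25/ 241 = -0.10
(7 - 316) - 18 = -327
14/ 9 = 1.56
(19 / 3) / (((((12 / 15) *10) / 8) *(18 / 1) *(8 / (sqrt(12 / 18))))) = 19 *sqrt(6) / 1296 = 0.04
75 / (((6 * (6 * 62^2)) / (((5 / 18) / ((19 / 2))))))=125 / 7887888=0.00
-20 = -20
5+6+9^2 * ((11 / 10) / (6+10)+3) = 259.57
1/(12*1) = 1/12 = 0.08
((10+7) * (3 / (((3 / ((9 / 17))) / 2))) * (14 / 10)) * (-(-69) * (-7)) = -60858 / 5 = -12171.60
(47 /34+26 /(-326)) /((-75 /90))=-21657 /13855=-1.56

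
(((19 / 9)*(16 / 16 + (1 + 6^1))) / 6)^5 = 2535525376 / 14348907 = 176.71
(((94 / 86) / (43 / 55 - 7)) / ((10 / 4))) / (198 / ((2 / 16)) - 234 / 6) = -517 / 11360385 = -0.00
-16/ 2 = -8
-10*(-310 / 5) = 620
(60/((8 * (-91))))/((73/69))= -1035/13286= -0.08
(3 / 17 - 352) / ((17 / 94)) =-562214 / 289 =-1945.38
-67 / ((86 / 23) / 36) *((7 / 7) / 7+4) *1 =-804402 / 301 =-2672.43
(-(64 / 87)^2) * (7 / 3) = -28672 / 22707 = -1.26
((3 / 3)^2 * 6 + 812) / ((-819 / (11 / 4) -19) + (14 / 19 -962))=-170962 / 267119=-0.64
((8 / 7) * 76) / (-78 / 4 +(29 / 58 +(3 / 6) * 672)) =0.27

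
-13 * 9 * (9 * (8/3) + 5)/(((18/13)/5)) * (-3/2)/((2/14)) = 514605/4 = 128651.25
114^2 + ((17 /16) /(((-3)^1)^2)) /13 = 24328529 /1872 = 12996.01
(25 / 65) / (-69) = -0.01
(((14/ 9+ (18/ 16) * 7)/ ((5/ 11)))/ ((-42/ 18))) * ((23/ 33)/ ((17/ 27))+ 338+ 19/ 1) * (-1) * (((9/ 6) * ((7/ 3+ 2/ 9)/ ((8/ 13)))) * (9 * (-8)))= -971107449/ 680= -1428099.19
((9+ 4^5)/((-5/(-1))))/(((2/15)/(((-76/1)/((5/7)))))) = -824334/5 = -164866.80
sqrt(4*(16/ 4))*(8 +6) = 56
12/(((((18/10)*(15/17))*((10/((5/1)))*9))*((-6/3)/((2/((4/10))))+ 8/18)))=85/9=9.44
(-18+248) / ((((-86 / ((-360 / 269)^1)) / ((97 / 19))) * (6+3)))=2.03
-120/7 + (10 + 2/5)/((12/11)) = -799/105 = -7.61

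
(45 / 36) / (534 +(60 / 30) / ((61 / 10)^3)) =1134905 / 484839416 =0.00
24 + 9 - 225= -192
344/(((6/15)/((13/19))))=11180/19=588.42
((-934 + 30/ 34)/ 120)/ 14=-15863/ 28560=-0.56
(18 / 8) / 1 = 9 / 4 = 2.25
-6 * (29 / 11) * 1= -174 / 11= -15.82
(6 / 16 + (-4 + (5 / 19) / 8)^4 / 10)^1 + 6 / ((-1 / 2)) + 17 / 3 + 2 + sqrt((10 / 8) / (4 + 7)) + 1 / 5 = sqrt(55) / 22 + 336449149139 / 16013844480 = 21.35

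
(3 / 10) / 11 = 3 / 110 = 0.03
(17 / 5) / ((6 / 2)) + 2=47 / 15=3.13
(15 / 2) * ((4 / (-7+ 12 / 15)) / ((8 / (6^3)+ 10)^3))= -0.00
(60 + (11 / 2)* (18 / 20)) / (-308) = -1299 / 6160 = -0.21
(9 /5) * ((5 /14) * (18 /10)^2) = 729 /350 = 2.08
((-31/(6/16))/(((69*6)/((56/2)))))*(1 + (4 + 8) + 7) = -69440/621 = -111.82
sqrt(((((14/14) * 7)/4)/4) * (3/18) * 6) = sqrt(7)/4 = 0.66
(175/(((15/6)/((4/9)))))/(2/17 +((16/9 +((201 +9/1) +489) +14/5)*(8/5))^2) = 13387500/545315943649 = 0.00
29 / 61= 0.48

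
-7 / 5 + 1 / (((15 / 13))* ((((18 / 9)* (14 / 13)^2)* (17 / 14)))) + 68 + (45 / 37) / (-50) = 17669251 / 264180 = 66.88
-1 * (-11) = 11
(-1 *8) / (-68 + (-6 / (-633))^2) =44521 / 378428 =0.12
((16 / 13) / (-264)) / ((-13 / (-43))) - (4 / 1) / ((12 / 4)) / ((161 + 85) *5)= -56608 / 3429855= -0.02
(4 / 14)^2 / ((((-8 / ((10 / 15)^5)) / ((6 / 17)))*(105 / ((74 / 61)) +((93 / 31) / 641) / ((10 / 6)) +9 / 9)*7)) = -7589440 / 9807944574771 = -0.00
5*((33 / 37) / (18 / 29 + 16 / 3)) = 14355 / 19166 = 0.75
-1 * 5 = -5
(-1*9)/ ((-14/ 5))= 45/ 14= 3.21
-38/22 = -19/11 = -1.73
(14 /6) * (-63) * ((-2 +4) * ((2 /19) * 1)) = -588 /19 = -30.95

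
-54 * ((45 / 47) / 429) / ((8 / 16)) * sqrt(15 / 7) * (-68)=110160 * sqrt(105) / 47047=23.99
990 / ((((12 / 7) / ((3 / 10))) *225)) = 77 / 100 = 0.77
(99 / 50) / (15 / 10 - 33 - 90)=-11 / 675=-0.02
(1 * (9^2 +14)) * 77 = 7315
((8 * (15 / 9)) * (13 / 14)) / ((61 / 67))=17420 / 1281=13.60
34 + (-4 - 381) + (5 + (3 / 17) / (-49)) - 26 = -309879 / 833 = -372.00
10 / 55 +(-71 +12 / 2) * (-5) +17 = 3764 / 11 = 342.18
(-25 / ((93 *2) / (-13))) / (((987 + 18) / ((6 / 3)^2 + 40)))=1430 / 18693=0.08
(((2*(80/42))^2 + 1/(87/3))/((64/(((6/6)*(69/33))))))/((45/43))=183994549/405155520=0.45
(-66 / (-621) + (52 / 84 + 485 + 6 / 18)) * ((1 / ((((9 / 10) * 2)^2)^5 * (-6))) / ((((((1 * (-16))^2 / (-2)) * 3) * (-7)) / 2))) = -6877919921875 / 40742155214603136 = -0.00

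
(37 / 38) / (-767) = -37 / 29146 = -0.00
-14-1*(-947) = 933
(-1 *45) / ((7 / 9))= -405 / 7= -57.86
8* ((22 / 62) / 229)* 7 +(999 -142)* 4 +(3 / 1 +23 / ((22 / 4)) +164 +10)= 281844175 / 78089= 3609.27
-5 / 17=-0.29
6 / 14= 3 / 7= 0.43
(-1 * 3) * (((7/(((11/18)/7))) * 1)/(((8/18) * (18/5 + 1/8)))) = -145.30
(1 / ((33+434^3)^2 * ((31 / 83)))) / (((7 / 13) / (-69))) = -74451 / 1450101699593844073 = -0.00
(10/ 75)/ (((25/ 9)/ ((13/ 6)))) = 13/ 125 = 0.10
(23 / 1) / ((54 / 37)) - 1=797 / 54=14.76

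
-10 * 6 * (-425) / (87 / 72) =612000 / 29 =21103.45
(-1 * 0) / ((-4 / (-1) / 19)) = 0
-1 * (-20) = 20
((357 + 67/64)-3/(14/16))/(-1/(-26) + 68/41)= 84677177/405216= 208.97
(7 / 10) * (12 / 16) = 21 / 40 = 0.52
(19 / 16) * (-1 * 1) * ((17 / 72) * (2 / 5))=-323 / 2880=-0.11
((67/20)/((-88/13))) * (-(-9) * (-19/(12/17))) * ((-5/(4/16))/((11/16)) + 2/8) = -1071034731/309760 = -3457.63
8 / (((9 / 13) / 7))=80.89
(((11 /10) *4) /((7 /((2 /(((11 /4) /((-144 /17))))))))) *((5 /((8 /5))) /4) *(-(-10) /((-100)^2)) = -9 /2975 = -0.00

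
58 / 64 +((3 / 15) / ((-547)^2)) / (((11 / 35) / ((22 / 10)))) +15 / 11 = 1195342419 / 526607840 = 2.27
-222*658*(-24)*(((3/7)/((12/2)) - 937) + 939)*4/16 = 1815516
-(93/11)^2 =-8649/121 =-71.48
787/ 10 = 78.70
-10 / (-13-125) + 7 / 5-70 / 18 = -2501 / 1035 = -2.42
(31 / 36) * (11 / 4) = 341 / 144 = 2.37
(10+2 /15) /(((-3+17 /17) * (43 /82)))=-6232 /645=-9.66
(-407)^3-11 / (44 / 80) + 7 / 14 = -134838325 / 2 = -67419162.50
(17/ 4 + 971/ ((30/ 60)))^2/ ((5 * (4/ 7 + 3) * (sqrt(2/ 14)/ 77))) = 43214055.30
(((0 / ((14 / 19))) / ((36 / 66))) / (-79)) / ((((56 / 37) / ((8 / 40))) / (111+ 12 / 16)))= 0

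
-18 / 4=-9 / 2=-4.50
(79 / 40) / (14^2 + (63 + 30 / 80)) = 79 / 10375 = 0.01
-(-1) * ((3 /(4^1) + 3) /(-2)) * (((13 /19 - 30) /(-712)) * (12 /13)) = -25065 /351728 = -0.07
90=90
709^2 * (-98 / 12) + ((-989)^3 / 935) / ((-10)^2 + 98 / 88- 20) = -174314231087 / 42330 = -4117983.25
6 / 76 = 3 / 38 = 0.08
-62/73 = -0.85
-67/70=-0.96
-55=-55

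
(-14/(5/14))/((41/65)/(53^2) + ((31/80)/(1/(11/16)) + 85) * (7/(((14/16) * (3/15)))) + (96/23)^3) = -2786664270208/247627288589019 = -0.01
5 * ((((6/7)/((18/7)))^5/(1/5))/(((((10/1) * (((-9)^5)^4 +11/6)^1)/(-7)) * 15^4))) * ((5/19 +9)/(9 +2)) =-0.00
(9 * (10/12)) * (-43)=-645/2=-322.50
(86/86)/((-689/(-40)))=40/689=0.06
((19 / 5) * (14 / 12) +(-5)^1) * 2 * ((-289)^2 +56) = -94720.60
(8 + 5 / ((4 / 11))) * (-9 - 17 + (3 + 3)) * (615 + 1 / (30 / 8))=-267641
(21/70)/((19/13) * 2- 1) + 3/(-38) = 183/2375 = 0.08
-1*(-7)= 7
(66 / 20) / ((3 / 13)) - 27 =-127 / 10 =-12.70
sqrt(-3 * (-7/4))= 2.29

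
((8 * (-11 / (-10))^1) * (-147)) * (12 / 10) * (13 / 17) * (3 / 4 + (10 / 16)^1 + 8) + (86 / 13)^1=-2457995 / 221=-11122.15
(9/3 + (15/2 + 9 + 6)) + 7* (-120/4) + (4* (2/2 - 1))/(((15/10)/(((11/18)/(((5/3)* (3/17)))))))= -369/2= -184.50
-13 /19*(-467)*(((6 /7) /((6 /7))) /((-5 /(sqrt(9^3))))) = -163917 /95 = -1725.44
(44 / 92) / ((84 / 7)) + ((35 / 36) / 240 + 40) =1591505 / 39744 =40.04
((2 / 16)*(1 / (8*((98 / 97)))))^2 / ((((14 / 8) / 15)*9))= 47045 / 206524416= 0.00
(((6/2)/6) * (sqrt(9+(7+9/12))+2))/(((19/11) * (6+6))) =11/228+11 * sqrt(67)/912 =0.15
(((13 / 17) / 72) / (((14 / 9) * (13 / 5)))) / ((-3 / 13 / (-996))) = 11.33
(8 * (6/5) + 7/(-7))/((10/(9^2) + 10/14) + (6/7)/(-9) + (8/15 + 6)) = 24381/20627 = 1.18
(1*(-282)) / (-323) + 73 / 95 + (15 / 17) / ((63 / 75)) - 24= -240888 / 11305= -21.31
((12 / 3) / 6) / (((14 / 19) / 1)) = 19 / 21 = 0.90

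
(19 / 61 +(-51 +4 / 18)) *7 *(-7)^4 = -465654742 / 549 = -848187.14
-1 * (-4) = 4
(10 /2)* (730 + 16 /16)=3655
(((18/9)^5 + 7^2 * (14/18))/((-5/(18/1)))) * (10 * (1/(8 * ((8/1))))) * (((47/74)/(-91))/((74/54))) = 800739/3986528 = 0.20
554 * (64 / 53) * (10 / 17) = 393.52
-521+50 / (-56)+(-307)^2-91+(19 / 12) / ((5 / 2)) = 39327431 / 420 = 93636.74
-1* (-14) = 14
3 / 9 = 1 / 3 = 0.33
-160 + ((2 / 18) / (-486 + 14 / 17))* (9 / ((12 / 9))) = -5278771 / 32992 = -160.00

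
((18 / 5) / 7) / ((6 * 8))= 0.01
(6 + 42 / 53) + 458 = 24634 / 53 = 464.79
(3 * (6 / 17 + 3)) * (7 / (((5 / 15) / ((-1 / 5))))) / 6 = -1197 / 170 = -7.04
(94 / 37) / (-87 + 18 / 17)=-0.03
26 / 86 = 13 / 43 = 0.30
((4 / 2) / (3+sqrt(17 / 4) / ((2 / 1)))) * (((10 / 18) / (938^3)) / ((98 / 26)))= 260 / 1925925945321 -65 * sqrt(17) / 5777777835963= 0.00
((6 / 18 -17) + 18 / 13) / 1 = -596 / 39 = -15.28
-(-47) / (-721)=-47 / 721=-0.07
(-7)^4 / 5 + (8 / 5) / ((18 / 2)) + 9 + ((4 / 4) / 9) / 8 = 58727 / 120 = 489.39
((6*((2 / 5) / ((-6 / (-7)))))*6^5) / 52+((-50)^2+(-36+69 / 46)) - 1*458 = 315407 / 130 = 2426.21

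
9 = 9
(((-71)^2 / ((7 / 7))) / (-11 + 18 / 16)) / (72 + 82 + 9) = -40328 / 12877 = -3.13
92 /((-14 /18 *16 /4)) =-207 /7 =-29.57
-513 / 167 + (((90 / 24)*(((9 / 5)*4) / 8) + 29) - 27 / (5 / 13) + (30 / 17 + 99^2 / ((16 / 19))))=2634491011 / 227120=11599.56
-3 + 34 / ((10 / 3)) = 36 / 5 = 7.20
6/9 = 2/3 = 0.67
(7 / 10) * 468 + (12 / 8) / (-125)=81897 / 250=327.59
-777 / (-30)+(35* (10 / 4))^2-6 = 153523 / 20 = 7676.15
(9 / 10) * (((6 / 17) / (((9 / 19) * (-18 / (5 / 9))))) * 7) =-133 / 918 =-0.14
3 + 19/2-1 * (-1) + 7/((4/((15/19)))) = 1131/76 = 14.88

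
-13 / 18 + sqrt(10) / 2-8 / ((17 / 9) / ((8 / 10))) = -6289 / 1530 + sqrt(10) / 2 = -2.53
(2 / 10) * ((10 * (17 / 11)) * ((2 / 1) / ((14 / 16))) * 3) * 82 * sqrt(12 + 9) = 7964.40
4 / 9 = 0.44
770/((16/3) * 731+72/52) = 15015/76051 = 0.20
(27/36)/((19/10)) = 15/38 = 0.39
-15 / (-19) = 15 / 19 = 0.79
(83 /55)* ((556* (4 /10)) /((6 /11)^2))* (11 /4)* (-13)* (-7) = 127033907 /450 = 282297.57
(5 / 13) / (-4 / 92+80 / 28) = 805 / 5889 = 0.14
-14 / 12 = -7 / 6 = -1.17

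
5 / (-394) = -5 / 394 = -0.01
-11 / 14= -0.79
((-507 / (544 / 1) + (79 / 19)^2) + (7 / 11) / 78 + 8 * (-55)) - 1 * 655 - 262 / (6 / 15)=-146056619623 / 84248736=-1733.64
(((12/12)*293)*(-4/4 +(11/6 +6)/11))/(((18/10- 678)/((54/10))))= 16701/24794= 0.67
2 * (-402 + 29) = -746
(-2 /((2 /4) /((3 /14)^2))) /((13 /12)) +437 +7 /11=3065330 /7007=437.47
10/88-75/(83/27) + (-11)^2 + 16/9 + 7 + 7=3697447/32868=112.49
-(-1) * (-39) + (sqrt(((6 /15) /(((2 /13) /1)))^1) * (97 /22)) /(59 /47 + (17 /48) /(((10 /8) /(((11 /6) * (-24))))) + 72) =-39 + 13677 * sqrt(65) /942832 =-38.88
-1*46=-46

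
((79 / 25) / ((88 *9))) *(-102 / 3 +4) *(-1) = 79 / 660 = 0.12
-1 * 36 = -36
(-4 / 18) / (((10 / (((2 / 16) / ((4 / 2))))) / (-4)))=1 / 180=0.01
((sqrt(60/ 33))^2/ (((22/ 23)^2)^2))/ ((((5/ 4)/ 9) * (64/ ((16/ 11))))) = 2518569/ 7086244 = 0.36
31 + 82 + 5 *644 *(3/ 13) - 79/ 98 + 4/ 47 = 51217001/ 59878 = 855.36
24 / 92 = 6 / 23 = 0.26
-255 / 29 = -8.79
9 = 9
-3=-3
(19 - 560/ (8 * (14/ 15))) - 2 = -58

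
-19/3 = -6.33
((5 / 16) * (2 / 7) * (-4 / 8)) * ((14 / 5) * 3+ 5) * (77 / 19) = -737 / 304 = -2.42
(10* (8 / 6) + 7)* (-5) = -305 / 3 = -101.67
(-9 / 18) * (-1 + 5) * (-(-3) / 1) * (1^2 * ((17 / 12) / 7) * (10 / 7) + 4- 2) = -673 / 49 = -13.73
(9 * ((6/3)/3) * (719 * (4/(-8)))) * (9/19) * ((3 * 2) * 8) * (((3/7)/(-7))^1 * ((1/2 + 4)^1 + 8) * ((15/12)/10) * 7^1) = 4367925/133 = 32841.54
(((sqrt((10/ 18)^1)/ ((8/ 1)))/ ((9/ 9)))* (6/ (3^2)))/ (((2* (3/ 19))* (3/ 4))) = 19* sqrt(5)/ 162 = 0.26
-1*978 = -978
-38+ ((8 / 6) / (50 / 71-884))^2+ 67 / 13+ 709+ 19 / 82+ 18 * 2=6720225268889347 / 9433410341706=712.39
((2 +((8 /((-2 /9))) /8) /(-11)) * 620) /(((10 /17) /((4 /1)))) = 111724 /11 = 10156.73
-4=-4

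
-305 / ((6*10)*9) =-61 / 108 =-0.56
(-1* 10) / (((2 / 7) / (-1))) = 35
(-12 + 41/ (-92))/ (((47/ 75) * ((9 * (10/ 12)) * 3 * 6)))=-5725/ 38916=-0.15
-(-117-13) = 130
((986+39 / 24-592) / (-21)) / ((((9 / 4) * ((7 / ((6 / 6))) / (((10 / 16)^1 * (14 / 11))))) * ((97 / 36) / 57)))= -20.13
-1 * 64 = -64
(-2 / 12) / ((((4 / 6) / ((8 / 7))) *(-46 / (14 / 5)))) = 2 / 115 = 0.02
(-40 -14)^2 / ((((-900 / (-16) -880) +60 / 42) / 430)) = -2340576 / 1535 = -1524.81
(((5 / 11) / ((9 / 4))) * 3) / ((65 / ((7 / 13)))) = 28 / 5577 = 0.01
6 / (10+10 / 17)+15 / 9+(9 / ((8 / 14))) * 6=1451 / 15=96.73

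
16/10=8/5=1.60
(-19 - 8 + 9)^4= 104976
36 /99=4 /11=0.36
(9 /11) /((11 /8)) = 72 /121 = 0.60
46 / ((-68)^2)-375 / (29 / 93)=-80630333 / 67048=-1202.58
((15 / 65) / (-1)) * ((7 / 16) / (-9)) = 7 / 624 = 0.01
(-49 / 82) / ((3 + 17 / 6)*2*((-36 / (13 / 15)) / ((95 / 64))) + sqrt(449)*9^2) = -2989441*sqrt(449) / 175361487122 - 54221440 / 789126692049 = -0.00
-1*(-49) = 49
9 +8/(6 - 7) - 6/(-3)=3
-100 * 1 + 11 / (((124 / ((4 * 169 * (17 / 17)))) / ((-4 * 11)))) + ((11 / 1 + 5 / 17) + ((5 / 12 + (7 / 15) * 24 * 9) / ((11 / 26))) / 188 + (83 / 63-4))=-1873513969457 / 686596680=-2728.70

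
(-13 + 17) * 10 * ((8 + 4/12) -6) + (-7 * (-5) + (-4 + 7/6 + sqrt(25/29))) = 126.43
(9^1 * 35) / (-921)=-105 / 307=-0.34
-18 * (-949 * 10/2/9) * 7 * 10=664300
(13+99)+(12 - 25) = 99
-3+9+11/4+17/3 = 173/12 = 14.42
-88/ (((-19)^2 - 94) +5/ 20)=-352/ 1069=-0.33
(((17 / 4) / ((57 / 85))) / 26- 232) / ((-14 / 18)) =4121553 / 13832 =297.97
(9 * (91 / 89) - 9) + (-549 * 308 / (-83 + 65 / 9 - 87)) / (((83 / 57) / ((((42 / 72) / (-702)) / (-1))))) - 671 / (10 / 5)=-47088105919 / 140685415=-334.70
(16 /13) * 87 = 1392 /13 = 107.08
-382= -382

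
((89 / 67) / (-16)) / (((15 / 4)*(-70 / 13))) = 1157 / 281400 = 0.00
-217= -217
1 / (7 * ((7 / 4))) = 4 / 49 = 0.08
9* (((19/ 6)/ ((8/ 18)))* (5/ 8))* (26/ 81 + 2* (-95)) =-364895/ 48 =-7601.98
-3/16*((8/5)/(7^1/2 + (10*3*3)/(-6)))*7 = 21/115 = 0.18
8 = 8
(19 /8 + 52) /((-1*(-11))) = 435 /88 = 4.94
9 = 9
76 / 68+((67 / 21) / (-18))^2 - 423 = -1024687735 / 2429028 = -421.85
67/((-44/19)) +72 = 1895/44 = 43.07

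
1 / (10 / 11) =11 / 10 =1.10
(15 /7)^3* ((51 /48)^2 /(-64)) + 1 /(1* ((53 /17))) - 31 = -9189346587 /297844736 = -30.85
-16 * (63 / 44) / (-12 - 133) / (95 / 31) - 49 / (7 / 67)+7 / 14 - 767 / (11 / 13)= -416664351 / 303050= -1374.90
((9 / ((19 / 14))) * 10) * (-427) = -538020 / 19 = -28316.84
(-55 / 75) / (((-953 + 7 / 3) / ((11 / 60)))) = 121 / 855600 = 0.00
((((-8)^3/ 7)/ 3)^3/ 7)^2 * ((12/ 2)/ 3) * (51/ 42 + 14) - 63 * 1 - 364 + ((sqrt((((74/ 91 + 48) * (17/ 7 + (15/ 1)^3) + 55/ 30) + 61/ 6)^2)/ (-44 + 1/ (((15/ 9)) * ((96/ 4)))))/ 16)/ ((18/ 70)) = 29247102714173488059179/ 224232121298367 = 130432261.64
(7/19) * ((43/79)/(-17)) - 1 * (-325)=8292724/25517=324.99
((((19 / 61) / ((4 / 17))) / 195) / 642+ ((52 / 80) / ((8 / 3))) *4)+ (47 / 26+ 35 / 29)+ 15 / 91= 6440319883 / 1550227770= 4.15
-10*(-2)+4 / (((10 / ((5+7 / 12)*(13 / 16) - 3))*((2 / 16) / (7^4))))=141899 / 12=11824.92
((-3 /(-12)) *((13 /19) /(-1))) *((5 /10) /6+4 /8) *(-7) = 637 /912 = 0.70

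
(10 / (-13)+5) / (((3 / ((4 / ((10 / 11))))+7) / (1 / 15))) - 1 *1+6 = 33197 / 6591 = 5.04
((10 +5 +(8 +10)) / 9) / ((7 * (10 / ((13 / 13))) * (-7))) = -0.01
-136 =-136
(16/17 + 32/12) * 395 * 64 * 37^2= 6367930880/51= 124861389.80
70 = 70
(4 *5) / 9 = 20 / 9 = 2.22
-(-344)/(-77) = -344/77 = -4.47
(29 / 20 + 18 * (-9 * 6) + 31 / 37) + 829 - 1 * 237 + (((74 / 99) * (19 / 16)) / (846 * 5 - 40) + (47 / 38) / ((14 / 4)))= -6162355993061 / 16330240080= -377.36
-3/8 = -0.38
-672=-672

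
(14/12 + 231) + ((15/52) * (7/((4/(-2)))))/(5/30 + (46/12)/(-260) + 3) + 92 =3184705/9834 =323.85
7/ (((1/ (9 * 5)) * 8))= 315/ 8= 39.38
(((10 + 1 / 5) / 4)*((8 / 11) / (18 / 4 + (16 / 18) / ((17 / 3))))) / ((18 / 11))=578 / 2375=0.24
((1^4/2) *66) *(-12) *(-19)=7524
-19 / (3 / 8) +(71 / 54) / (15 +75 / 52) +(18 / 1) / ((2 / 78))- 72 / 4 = 14622346 / 23085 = 633.41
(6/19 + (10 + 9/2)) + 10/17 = 9951/646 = 15.40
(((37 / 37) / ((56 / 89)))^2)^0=1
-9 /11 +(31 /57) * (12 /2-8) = -1195 /627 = -1.91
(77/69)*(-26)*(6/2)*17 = -34034/23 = -1479.74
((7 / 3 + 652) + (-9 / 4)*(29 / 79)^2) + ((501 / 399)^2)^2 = 15384636500323957 / 23433760797132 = 656.52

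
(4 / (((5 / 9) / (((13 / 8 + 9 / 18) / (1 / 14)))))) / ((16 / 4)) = 1071 / 20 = 53.55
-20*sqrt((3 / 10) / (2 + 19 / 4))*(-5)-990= -990 + 20*sqrt(10) / 3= -968.92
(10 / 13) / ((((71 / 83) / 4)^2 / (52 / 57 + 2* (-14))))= -1701858560 / 3735381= -455.61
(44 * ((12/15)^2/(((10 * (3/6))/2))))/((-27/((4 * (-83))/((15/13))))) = 6076928/50625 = 120.04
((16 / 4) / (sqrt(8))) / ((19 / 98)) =98 * sqrt(2) / 19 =7.29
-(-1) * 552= 552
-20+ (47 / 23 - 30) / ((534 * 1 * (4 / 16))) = -124106 / 6141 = -20.21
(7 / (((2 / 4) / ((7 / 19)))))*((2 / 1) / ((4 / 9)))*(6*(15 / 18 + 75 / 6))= 35280 / 19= 1856.84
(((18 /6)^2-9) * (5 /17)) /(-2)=0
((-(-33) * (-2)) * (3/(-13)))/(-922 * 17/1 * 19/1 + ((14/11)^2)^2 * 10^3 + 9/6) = -5797836/112365231797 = -0.00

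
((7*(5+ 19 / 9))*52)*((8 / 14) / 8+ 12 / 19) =311168 / 171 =1819.70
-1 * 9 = -9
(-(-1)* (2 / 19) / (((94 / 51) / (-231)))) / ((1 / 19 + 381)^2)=-223839 / 2463627200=-0.00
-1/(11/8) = -8/11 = -0.73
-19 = -19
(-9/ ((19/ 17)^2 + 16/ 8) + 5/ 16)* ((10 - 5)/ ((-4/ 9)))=553815/ 20032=27.65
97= 97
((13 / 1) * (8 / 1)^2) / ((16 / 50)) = 2600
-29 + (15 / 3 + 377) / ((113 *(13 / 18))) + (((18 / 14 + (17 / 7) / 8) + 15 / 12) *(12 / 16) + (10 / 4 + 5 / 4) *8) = 2569993 / 329056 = 7.81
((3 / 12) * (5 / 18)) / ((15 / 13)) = 13 / 216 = 0.06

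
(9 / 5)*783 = 7047 / 5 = 1409.40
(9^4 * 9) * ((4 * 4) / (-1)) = -944784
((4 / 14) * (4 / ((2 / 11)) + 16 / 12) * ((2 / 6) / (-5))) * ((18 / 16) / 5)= -1 / 10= -0.10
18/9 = 2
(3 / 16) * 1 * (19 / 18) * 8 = 19 / 12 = 1.58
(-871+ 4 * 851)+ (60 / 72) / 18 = 273569 / 108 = 2533.05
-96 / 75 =-32 / 25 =-1.28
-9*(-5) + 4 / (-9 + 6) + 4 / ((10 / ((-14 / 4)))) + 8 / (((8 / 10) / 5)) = 1384 / 15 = 92.27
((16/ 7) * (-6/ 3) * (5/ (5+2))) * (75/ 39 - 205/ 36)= 70600/ 5733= 12.31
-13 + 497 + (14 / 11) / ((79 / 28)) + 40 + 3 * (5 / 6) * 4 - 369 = 143777 / 869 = 165.45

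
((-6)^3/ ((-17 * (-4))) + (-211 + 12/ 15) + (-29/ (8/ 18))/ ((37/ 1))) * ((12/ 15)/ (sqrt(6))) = -70.26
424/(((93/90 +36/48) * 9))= 8480/321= 26.42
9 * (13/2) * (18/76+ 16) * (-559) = -40353651/76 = -530969.09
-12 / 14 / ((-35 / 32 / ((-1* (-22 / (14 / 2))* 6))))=14.78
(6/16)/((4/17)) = 51/32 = 1.59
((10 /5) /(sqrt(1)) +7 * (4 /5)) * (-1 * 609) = -23142 /5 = -4628.40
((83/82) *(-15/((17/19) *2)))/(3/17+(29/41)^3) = -2092845/130816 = -16.00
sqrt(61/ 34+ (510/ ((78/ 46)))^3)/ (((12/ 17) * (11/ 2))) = sqrt(898320865423514)/ 22308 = 1343.55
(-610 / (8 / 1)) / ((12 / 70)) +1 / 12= -444.71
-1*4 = -4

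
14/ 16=7/ 8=0.88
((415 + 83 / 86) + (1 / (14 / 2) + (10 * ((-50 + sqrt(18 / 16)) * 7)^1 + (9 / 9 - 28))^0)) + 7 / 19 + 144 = 6422167 / 11438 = 561.48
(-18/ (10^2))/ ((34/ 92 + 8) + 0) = -207/ 9625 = -0.02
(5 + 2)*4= 28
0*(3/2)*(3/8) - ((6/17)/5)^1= -6/85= -0.07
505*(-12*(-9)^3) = 4417740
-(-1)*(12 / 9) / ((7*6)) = 2 / 63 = 0.03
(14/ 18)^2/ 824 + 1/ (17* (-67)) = -10933/ 76021416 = -0.00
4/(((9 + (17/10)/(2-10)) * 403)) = 320/283309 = 0.00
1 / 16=0.06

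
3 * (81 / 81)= 3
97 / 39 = 2.49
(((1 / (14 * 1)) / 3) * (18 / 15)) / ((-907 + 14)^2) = 1 / 27910715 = 0.00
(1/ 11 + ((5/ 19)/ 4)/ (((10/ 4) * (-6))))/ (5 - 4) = 217/ 2508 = 0.09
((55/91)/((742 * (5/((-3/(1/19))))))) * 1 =-627/67522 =-0.01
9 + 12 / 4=12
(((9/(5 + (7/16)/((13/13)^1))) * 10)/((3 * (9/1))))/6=80/783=0.10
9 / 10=0.90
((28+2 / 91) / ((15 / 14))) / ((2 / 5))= 850 / 13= 65.38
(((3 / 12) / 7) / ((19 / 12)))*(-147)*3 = -189 / 19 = -9.95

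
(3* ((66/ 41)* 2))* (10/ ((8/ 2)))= 24.15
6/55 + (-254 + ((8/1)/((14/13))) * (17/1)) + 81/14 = -93801/770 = -121.82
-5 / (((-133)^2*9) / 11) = -55 / 159201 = -0.00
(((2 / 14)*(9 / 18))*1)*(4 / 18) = 1 / 63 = 0.02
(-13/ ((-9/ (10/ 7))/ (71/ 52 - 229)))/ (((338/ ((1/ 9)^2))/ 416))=-67640/ 9477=-7.14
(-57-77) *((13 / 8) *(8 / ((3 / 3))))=-1742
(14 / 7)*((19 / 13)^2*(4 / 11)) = 2888 / 1859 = 1.55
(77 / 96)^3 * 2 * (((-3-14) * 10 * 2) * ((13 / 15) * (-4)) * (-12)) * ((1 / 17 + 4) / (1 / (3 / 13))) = -10500259 / 768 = -13672.21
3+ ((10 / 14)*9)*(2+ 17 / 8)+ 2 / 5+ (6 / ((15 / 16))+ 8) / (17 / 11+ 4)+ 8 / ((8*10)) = 557057 / 17080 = 32.61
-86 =-86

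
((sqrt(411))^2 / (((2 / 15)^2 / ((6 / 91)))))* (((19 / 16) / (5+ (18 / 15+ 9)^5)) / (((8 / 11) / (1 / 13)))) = 181193203125 / 104494939214848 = 0.00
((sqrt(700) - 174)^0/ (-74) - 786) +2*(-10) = -59645/ 74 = -806.01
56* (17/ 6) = 476/ 3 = 158.67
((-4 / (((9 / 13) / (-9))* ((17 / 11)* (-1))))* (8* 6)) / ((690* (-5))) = 4576 / 9775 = 0.47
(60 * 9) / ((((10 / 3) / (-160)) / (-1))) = 25920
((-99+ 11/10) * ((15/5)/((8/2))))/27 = -979/360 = -2.72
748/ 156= 187/ 39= 4.79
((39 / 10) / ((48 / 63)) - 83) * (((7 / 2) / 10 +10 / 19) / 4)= -4149513 / 243200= -17.06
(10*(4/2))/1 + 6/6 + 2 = 23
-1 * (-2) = 2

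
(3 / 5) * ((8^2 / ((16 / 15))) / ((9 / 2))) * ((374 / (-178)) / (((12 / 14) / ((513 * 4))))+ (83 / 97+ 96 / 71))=-24654441128 / 612943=-40223.06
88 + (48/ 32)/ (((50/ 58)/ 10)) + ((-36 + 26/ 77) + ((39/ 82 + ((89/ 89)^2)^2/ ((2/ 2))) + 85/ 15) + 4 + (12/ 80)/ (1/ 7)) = 15519169/ 189420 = 81.93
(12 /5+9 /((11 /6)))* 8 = 3216 /55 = 58.47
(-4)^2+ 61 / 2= 93 / 2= 46.50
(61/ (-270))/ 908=-61/ 245160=-0.00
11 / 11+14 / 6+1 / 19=193 / 57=3.39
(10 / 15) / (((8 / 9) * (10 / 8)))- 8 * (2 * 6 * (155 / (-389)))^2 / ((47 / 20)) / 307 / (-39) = 86075577651 / 141921696085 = 0.61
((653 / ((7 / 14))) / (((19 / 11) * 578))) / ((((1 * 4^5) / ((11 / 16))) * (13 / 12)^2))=711117 / 950250496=0.00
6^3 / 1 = 216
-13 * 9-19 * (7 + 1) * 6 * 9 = -8325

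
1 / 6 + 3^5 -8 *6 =1171 / 6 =195.17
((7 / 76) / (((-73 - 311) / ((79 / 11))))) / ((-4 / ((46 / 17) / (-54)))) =-12719 / 589400064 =-0.00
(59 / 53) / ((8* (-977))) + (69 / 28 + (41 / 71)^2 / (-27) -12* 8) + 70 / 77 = -402185131552363 / 4341418045272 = -92.64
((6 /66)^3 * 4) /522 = 2 /347391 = 0.00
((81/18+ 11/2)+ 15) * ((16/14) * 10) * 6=12000/7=1714.29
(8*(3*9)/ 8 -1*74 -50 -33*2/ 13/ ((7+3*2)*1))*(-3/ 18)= 16.23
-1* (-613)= 613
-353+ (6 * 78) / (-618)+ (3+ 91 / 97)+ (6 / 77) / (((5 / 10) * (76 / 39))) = -5112078962 / 14616833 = -349.74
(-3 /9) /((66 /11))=-1 /18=-0.06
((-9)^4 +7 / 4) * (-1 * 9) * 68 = -4016403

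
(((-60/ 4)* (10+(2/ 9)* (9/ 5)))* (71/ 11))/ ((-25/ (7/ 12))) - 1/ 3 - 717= -572417/ 825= -693.84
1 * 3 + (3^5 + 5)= 251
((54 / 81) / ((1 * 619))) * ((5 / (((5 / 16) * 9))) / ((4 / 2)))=16 / 16713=0.00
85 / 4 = 21.25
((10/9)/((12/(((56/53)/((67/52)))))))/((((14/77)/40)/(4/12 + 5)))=25625600/287631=89.09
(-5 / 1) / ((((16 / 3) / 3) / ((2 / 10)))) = -9 / 16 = -0.56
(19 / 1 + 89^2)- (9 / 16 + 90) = 125591 / 16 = 7849.44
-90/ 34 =-45/ 17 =-2.65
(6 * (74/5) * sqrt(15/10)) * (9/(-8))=-999 * sqrt(6)/20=-122.35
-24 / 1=-24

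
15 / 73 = 0.21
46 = 46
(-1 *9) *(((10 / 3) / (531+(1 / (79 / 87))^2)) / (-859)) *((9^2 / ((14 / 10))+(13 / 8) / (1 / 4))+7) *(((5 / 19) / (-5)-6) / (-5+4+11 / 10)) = -398331825 / 1405466594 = -0.28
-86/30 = -43/15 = -2.87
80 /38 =2.11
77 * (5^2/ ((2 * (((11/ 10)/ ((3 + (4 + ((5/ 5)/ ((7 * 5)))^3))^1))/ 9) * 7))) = 2701134/ 343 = 7875.03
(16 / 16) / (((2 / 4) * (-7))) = -2 / 7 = -0.29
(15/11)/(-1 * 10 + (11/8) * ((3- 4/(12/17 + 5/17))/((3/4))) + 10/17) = -1530/12617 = -0.12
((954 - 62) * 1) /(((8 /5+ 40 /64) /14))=5612.58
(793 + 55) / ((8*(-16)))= -53 / 8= -6.62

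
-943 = -943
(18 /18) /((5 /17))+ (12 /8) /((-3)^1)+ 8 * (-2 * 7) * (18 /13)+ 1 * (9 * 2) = -17443 /130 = -134.18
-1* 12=-12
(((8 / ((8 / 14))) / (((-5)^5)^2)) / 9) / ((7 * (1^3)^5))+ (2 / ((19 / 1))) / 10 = 17578163 / 1669921875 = 0.01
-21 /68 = -0.31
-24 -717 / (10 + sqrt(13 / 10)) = -31796 / 329 + 239* sqrt(130) / 329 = -88.36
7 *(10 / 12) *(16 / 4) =70 / 3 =23.33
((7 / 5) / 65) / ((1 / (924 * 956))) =6183408 / 325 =19025.87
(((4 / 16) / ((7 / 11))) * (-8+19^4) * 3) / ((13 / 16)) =17201316 / 91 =189025.45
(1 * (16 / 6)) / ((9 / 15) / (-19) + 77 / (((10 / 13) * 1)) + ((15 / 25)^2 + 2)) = 7600 / 291921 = 0.03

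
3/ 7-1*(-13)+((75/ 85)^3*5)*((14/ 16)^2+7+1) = 5636749/ 129472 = 43.54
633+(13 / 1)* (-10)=503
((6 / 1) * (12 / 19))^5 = 781.44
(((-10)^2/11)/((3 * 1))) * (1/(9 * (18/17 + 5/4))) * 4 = 27200/46629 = 0.58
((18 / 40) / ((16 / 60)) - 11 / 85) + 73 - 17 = 78279 / 1360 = 57.56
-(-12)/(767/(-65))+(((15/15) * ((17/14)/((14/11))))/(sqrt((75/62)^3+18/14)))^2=-148372922059/206339568498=-0.72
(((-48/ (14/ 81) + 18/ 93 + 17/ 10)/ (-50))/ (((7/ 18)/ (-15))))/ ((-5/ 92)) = 743375502/ 189875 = 3915.08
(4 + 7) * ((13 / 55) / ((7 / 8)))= 104 / 35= 2.97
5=5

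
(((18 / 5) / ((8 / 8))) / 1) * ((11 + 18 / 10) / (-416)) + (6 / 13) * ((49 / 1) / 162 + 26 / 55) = 23843 / 96525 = 0.25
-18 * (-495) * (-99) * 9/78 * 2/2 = -1323135/13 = -101779.62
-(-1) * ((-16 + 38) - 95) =-73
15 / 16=0.94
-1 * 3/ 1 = -3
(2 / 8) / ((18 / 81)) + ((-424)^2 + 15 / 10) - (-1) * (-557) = 179221.62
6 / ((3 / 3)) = 6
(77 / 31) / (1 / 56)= 4312 / 31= 139.10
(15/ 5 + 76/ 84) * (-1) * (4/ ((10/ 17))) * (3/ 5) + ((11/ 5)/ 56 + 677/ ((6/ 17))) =7989553/ 4200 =1902.27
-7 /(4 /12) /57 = -7 /19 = -0.37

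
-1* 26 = -26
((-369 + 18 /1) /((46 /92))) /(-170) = 351 /85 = 4.13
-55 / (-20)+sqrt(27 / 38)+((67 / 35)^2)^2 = 3 * sqrt(114) / 38+97111359 / 6002500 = 17.02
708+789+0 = 1497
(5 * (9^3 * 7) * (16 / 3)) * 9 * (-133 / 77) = -23269680 / 11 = -2115425.45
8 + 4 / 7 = 60 / 7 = 8.57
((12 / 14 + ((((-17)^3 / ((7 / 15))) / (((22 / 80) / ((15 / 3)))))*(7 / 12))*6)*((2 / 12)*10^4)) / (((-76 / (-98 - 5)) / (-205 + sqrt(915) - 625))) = 1837551767775000 / 1463 - 2213917792500*sqrt(915) / 1463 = 1210241313531.16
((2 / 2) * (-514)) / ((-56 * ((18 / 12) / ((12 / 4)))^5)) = 2056 / 7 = 293.71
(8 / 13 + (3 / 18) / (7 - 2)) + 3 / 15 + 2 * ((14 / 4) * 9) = 24901 / 390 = 63.85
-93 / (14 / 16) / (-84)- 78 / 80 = 569 / 1960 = 0.29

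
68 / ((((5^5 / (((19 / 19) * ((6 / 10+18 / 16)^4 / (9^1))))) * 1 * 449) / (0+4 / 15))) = 14271891 / 1122500000000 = 0.00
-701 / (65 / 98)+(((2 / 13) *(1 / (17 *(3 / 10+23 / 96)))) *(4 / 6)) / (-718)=-108589350146 / 102744005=-1056.89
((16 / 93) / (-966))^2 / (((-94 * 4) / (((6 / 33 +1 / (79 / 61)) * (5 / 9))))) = -33160 / 741686377508307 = -0.00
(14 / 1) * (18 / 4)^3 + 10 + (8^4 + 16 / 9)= 193807 / 36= 5383.53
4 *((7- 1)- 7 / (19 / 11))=148 / 19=7.79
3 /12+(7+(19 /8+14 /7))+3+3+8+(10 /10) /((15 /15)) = 213 /8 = 26.62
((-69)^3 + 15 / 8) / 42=-876019 / 112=-7821.60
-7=-7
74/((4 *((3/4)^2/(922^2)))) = 251624864/9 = 27958318.22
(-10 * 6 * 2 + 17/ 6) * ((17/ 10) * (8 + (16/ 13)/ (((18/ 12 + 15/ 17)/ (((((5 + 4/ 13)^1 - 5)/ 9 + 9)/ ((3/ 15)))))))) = -11534651062/ 1848015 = -6241.64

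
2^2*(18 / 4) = 18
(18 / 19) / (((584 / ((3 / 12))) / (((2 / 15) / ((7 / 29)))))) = 87 / 388360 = 0.00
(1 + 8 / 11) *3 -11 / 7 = 3.61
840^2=705600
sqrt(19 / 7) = sqrt(133) / 7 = 1.65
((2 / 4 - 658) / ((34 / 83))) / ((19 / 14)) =-764015 / 646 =-1182.69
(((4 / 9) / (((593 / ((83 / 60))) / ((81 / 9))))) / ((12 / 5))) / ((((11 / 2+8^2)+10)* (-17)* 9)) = -83 / 259666398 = -0.00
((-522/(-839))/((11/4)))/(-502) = -1044/2316479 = -0.00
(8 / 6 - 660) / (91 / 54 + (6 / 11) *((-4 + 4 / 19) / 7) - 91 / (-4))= -104071968 / 3814201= -27.29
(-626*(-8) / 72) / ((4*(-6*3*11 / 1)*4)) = -313 / 14256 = -0.02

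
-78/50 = -39/25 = -1.56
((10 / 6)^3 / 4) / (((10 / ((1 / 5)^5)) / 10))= 0.00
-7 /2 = -3.50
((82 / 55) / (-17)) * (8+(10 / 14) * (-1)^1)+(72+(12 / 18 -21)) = 58937 / 1155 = 51.03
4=4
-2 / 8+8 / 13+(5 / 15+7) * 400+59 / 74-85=16447291 / 5772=2849.50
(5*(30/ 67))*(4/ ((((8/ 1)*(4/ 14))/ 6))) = 1575/ 67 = 23.51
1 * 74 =74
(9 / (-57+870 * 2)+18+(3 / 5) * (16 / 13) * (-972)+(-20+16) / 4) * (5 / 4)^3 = -53237325 / 38896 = -1368.71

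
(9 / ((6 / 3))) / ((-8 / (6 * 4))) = -13.50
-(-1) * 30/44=15/22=0.68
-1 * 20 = -20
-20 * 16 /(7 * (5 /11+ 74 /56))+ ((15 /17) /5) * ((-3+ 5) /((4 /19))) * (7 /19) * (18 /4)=-854057 /37196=-22.96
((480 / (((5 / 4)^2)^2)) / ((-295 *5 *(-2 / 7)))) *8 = 688128 / 184375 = 3.73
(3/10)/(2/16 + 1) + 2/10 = 7/15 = 0.47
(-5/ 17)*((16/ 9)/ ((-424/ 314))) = 3140/ 8109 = 0.39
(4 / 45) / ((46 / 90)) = 4 / 23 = 0.17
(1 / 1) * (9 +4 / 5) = 49 / 5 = 9.80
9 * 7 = 63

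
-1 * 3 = -3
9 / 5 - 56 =-271 / 5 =-54.20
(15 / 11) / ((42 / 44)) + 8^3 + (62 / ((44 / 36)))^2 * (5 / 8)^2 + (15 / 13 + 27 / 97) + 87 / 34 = 442336316619 / 290514224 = 1522.60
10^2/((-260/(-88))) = 440/13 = 33.85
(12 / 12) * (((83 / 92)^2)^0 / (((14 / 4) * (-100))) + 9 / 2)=787 / 175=4.50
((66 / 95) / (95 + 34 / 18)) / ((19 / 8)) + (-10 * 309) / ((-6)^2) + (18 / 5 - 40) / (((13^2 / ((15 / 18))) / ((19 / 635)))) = -11152664673 / 129930398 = -85.84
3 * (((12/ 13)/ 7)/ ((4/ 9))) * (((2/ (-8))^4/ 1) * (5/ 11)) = 405/ 256256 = 0.00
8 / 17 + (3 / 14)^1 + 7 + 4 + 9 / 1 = 4923 / 238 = 20.68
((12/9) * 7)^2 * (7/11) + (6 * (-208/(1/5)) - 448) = -656624/99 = -6632.57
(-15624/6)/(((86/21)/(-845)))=23103990/43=537302.09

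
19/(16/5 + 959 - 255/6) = 190/9197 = 0.02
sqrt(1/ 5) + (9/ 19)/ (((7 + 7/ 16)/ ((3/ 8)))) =54/ 2261 + sqrt(5)/ 5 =0.47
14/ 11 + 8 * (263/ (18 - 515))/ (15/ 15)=-16186/ 5467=-2.96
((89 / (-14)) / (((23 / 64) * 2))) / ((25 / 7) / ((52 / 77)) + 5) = -74048 / 86135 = -0.86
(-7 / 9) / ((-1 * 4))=7 / 36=0.19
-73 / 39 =-1.87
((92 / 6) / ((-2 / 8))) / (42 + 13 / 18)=-1104 / 769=-1.44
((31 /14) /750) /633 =31 /6646500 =0.00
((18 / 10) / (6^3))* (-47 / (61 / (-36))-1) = 1631 / 7320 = 0.22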